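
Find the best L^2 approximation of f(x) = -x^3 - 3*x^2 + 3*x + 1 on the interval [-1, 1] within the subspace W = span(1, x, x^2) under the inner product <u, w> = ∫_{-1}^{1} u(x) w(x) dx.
g(x) = -3*x^2 + 12*x/5 + 1

The best approximation g ∈ W is the orthogonal projection of f onto W. Writing g = a_0 + a_1 x + a_2 x^2, the coefficients solve the normal equations G · a = b where
  G_{ij} = <φ_i, φ_j> and b_i = <f, φ_i>, with φ_0 = 1, φ_1 = x, φ_2 = x^2.
G =
  [2, 0, 2/3]
  [0, 2/3, 0]
  [2/3, 0, 2/5],
b = (0, 8/5, -8/15).
Solving gives a_0 = 1, a_1 = 12/5, a_2 = -3, so
  g(x) = -3*x^2 + 12*x/5 + 1.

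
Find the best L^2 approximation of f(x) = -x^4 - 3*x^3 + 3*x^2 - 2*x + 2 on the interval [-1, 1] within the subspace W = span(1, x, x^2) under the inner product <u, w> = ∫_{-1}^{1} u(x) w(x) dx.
g(x) = 15*x^2/7 - 19*x/5 + 73/35

The best approximation g ∈ W is the orthogonal projection of f onto W. Writing g = a_0 + a_1 x + a_2 x^2, the coefficients solve the normal equations G · a = b where
  G_{ij} = <φ_i, φ_j> and b_i = <f, φ_i>, with φ_0 = 1, φ_1 = x, φ_2 = x^2.
G =
  [2, 0, 2/3]
  [0, 2/3, 0]
  [2/3, 0, 2/5],
b = (28/5, -38/15, 236/105).
Solving gives a_0 = 73/35, a_1 = -19/5, a_2 = 15/7, so
  g(x) = 15*x^2/7 - 19*x/5 + 73/35.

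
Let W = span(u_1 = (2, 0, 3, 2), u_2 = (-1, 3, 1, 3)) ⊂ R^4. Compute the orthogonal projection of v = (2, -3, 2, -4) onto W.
proj_W(v) = (745/291, -371/97, 190/291, -739/291)

Set up U = [u_1 | ... | u_2] ∈ R^(4×2). The projector onto W = col(U) is P = U (U^T U)^(-1) U^T.
Compute U^T U =
  [17, 7]
  [7, 20],
and U^T v = (2, -21).
Solve U^T U · c = U^T v for the coefficients: c = (187/291, -371/291). The projection is proj_W(v) = U c.
Check: (v - proj_W(v)) · u_1 = 0  (should be 0).
Check: (v - proj_W(v)) · u_2 = 0  (should be 0).
Result: proj_W(v) = (745/291, -371/97, 190/291, -739/291).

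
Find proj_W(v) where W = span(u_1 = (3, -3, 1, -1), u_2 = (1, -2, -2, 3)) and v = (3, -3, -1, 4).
proj_W(v) = (417/172, -621/172, -337/172, 541/172)

Set up U = [u_1 | ... | u_2] ∈ R^(4×2). The projector onto W = col(U) is P = U (U^T U)^(-1) U^T.
Compute U^T U =
  [20, 4]
  [4, 18],
and U^T v = (13, 23).
Solve U^T U · c = U^T v for the coefficients: c = (71/172, 51/43). The projection is proj_W(v) = U c.
Check: (v - proj_W(v)) · u_1 = 0  (should be 0).
Check: (v - proj_W(v)) · u_2 = 0  (should be 0).
Result: proj_W(v) = (417/172, -621/172, -337/172, 541/172).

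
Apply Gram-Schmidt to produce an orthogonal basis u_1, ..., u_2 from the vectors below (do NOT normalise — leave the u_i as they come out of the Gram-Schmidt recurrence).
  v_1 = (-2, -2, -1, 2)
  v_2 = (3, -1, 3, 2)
Orthogonal basis:
  u_1 = (-2, -2, -1, 2)
  u_2 = (33/13, -19/13, 36/13, 32/13)

Apply the Gram-Schmidt recurrence
  u_1 = v_1
  u_i = v_i − Σ_{j<i} ((v_i · u_j) / (u_j · u_j)) · u_j.

Step by step this gives:
  u_1 = (-2, -2, -1, 2)
  u_2 = (33/13, -19/13, 36/13, 32/13)

Orthogonality check:
  u_2 · u_1 = 0 (should be 0)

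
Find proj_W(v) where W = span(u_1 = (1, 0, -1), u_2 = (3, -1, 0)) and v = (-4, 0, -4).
proj_W(v) = (-36/11, 24/11, -36/11)

Set up U = [u_1 | ... | u_2] ∈ R^(3×2). The projector onto W = col(U) is P = U (U^T U)^(-1) U^T.
Compute U^T U =
  [2, 3]
  [3, 10],
and U^T v = (0, -12).
Solve U^T U · c = U^T v for the coefficients: c = (36/11, -24/11). The projection is proj_W(v) = U c.
Check: (v - proj_W(v)) · u_1 = 0  (should be 0).
Check: (v - proj_W(v)) · u_2 = 0  (should be 0).
Result: proj_W(v) = (-36/11, 24/11, -36/11).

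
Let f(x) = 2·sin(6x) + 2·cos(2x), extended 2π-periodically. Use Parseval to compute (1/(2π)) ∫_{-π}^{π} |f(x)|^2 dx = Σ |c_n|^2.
Σ |c_n|^2 = 4

Expand |f|^2 and use orthogonality of {sin(nx), cos(mx)} on [-π, π]:
  ∫_{-π}^{π} sin(nx)^2 dx = π, ∫ cos(mx)^2 dx = π, and cross terms integrate to 0.
So ∫_{-π}^{π} f(x)^2 dx = 2^2 · π + 2^2 · π = (4 + 4)π.
Divide by 2π: (4 + 4)/2 = 4.
By Parseval, this equals Σ |c_n|^2.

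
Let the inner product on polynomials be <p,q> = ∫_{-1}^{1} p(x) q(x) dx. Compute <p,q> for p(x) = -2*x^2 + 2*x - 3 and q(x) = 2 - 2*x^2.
<p,q> = -136/15

Expand the product: p(x)·q(x) = 4*x^4 - 4*x^3 + 2*x^2 + 4*x - 6.
∫_{-1}^{1} of each monomial x^k gives [2/(k+1) if k even, 0 if k odd]. Integrating term-by-term (or equivalently evaluating the antiderivative F(x) = 4*x^5/5 - x^4 + 2*x^3/3 + 2*x^2 - 6*x at the endpoints):
  F(1) − F(−1) = -53/15 − (83/15) = -136/15.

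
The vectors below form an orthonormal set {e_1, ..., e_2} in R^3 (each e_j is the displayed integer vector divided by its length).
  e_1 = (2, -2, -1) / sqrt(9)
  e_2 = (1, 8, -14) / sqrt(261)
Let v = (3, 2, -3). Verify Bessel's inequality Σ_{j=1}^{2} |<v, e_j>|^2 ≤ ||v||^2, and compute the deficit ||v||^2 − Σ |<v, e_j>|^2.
Σ |<v, e_j>|^2 = 494/29; ||v||^2 = 22; deficit = 144/29

Write each e_j = u_j / sqrt(<u_j, u_j>) where u_j is the displayed integer vector. Then <v, e_j> = <v, u_j> / sqrt(<u_j, u_j>), so |<v, e_j>|^2 = <v, u_j>^2 / <u_j, u_j>.
Coefficients: <v, e_1> = 5/sqrt(9), <v, e_2> = 61/sqrt(261).
Square and sum: Σ |<v, e_j>|^2 = 494/29.
Compute ||v||^2 = v·v = 22.
Deficit = 22 − 494/29 = 144/29 ≥ 0, confirming Bessel's inequality. (The deficit equals ||v − Σ <v,e_j> e_j||^2, the squared distance from v to span{e_j}.)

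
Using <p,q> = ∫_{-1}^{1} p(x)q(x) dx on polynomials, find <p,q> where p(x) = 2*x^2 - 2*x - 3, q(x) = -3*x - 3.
<p,q> = 18

Expand the product: p(x)·q(x) = -6*x^3 + 15*x + 9.
∫_{-1}^{1} of each monomial x^k gives [2/(k+1) if k even, 0 if k odd]. Integrating term-by-term (or equivalently evaluating the antiderivative F(x) = -3*x^4/2 + 15*x^2/2 + 9*x at the endpoints):
  F(1) − F(−1) = 15 − (-3) = 18.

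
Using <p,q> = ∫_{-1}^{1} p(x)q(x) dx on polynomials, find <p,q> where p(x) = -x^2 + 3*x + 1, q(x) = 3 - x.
<p,q> = 2

Expand the product: p(x)·q(x) = x^3 - 6*x^2 + 8*x + 3.
∫_{-1}^{1} of each monomial x^k gives [2/(k+1) if k even, 0 if k odd]. Integrating term-by-term (or equivalently evaluating the antiderivative F(x) = x^4/4 - 2*x^3 + 4*x^2 + 3*x at the endpoints):
  F(1) − F(−1) = 21/4 − (13/4) = 2.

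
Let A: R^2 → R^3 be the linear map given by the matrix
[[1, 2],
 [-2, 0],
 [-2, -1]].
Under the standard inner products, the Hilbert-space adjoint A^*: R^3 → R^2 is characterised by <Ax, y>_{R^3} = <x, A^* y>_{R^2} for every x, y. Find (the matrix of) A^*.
A^* = A^T =
[[1, -2, -2],
 [2, 0, -1]]

For real matrices with standard dot products, the defining identity <Ax, y> = <x, A^* y> gives (Ax)^T y = x^T (A^*) y, i.e. x^T A^T y = x^T (A^*) y. Since this holds for all x, y, we must have A^* = A^T. Therefore
A^* =
[[1, -2, -2],
 [2, 0, -1]].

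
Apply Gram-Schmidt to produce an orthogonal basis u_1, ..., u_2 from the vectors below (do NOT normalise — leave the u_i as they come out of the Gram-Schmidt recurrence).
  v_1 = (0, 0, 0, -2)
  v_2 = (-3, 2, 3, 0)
Orthogonal basis:
  u_1 = (0, 0, 0, -2)
  u_2 = (-3, 2, 3, 0)

Apply the Gram-Schmidt recurrence
  u_1 = v_1
  u_i = v_i − Σ_{j<i} ((v_i · u_j) / (u_j · u_j)) · u_j.

Step by step this gives:
  u_1 = (0, 0, 0, -2)
  u_2 = (-3, 2, 3, 0)

Orthogonality check:
  u_2 · u_1 = 0 (should be 0)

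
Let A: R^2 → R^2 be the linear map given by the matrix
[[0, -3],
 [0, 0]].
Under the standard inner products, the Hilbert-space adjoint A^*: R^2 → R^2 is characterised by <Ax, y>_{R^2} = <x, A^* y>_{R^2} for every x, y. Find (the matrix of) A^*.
A^* = A^T =
[[0, 0],
 [-3, 0]]

For real matrices with standard dot products, the defining identity <Ax, y> = <x, A^* y> gives (Ax)^T y = x^T (A^*) y, i.e. x^T A^T y = x^T (A^*) y. Since this holds for all x, y, we must have A^* = A^T. Therefore
A^* =
[[0, 0],
 [-3, 0]].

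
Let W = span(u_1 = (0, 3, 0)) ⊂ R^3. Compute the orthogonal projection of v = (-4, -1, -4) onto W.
proj_W(v) = (0, -1, 0)

Set up U = [u_1 | ... | u_1] ∈ R^(3×1). The projector onto W = col(U) is P = U (U^T U)^(-1) U^T.
Compute U^T U =
  [9],
and U^T v = (-3).
Solve U^T U · c = U^T v for the coefficients: c = (-1/3). The projection is proj_W(v) = U c.
Check: (v - proj_W(v)) · u_1 = 0  (should be 0).
Result: proj_W(v) = (0, -1, 0).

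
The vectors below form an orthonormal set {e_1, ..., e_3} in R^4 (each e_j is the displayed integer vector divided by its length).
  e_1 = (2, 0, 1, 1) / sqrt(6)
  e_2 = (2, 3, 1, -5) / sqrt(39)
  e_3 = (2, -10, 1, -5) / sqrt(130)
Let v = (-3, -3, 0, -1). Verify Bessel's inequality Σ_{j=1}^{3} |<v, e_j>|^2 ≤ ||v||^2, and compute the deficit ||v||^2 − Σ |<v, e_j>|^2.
Σ |<v, e_j>|^2 = 86/5; ||v||^2 = 19; deficit = 9/5

Write each e_j = u_j / sqrt(<u_j, u_j>) where u_j is the displayed integer vector. Then <v, e_j> = <v, u_j> / sqrt(<u_j, u_j>), so |<v, e_j>|^2 = <v, u_j>^2 / <u_j, u_j>.
Coefficients: <v, e_1> = -7/sqrt(6), <v, e_2> = -10/sqrt(39), <v, e_3> = 29/sqrt(130).
Square and sum: Σ |<v, e_j>|^2 = 86/5.
Compute ||v||^2 = v·v = 19.
Deficit = 19 − 86/5 = 9/5 ≥ 0, confirming Bessel's inequality. (The deficit equals ||v − Σ <v,e_j> e_j||^2, the squared distance from v to span{e_j}.)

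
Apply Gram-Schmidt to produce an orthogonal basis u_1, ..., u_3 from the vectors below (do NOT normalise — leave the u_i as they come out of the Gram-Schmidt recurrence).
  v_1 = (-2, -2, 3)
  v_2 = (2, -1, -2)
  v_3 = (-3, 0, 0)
Orthogonal basis:
  u_1 = (-2, -2, 3)
  u_2 = (18/17, -33/17, -10/17)
  u_3 = (-147/89, -42/89, -126/89)

Apply the Gram-Schmidt recurrence
  u_1 = v_1
  u_i = v_i − Σ_{j<i} ((v_i · u_j) / (u_j · u_j)) · u_j.

Step by step this gives:
  u_1 = (-2, -2, 3)
  u_2 = (18/17, -33/17, -10/17)
  u_3 = (-147/89, -42/89, -126/89)

Orthogonality check:
  u_2 · u_1 = 0 (should be 0)
  u_3 · u_1 = 0 (should be 0)
  u_3 · u_2 = 0 (should be 0)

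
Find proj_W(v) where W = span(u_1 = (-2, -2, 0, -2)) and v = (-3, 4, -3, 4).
proj_W(v) = (5/3, 5/3, 0, 5/3)

Set up U = [u_1 | ... | u_1] ∈ R^(4×1). The projector onto W = col(U) is P = U (U^T U)^(-1) U^T.
Compute U^T U =
  [12],
and U^T v = (-10).
Solve U^T U · c = U^T v for the coefficients: c = (-5/6). The projection is proj_W(v) = U c.
Check: (v - proj_W(v)) · u_1 = 0  (should be 0).
Result: proj_W(v) = (5/3, 5/3, 0, 5/3).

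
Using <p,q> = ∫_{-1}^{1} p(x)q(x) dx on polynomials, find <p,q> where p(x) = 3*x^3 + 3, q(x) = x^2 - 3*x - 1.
<p,q> = -38/5

Expand the product: p(x)·q(x) = 3*x^5 - 9*x^4 - 3*x^3 + 3*x^2 - 9*x - 3.
∫_{-1}^{1} of each monomial x^k gives [2/(k+1) if k even, 0 if k odd]. Integrating term-by-term (or equivalently evaluating the antiderivative F(x) = x^6/2 - 9*x^5/5 - 3*x^4/4 + x^3 - 9*x^2/2 - 3*x at the endpoints):
  F(1) − F(−1) = -171/20 − (-19/20) = -38/5.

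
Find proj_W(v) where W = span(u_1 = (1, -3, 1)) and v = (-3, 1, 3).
proj_W(v) = (-3/11, 9/11, -3/11)

Set up U = [u_1 | ... | u_1] ∈ R^(3×1). The projector onto W = col(U) is P = U (U^T U)^(-1) U^T.
Compute U^T U =
  [11],
and U^T v = (-3).
Solve U^T U · c = U^T v for the coefficients: c = (-3/11). The projection is proj_W(v) = U c.
Check: (v - proj_W(v)) · u_1 = 0  (should be 0).
Result: proj_W(v) = (-3/11, 9/11, -3/11).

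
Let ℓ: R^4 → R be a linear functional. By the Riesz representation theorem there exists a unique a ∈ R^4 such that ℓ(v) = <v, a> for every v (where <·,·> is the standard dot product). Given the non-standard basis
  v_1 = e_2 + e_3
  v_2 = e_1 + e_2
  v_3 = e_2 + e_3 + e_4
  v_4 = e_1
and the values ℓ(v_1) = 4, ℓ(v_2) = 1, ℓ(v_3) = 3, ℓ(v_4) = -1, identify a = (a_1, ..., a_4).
a = (-1, 2, 2, -1)

Write a = (a_1, ..., a_4) in the standard basis. For each basis vector v_i, ℓ(v_i) = <v_i, a> is a linear equation in the a_j's. Collect the n equations into a matrix system V a = ℓ, where row i of V is v_i (expressed in the standard basis). Since V is invertible (lower-triangular with 1s on the diagonal, up to permutation), solve by back-substitution:
  V =
[[0, 1, 1, 0],
 [1, 1, 0, 0],
 [0, 1, 1, 1],
 [1, 0, 0, 0]]
  V a = (4, 1, 3, -1)
Solving gives a = (-1, 2, 2, -1).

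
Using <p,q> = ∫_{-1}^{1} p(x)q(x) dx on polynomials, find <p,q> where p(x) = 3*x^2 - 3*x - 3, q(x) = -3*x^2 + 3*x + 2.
<p,q> = -58/5

Expand the product: p(x)·q(x) = -9*x^4 + 18*x^3 + 6*x^2 - 15*x - 6.
∫_{-1}^{1} of each monomial x^k gives [2/(k+1) if k even, 0 if k odd]. Integrating term-by-term (or equivalently evaluating the antiderivative F(x) = -9*x^5/5 + 9*x^4/2 + 2*x^3 - 15*x^2/2 - 6*x at the endpoints):
  F(1) − F(−1) = -44/5 − (14/5) = -58/5.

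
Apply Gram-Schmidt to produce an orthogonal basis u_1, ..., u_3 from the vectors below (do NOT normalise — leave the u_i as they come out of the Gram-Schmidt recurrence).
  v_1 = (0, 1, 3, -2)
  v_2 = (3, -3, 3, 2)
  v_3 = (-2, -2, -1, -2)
Orthogonal basis:
  u_1 = (0, 1, 3, -2)
  u_2 = (3, -22/7, 18/7, 16/7)
  u_3 = (-286/215, -1131/430, -91/430, -351/215)

Apply the Gram-Schmidt recurrence
  u_1 = v_1
  u_i = v_i − Σ_{j<i} ((v_i · u_j) / (u_j · u_j)) · u_j.

Step by step this gives:
  u_1 = (0, 1, 3, -2)
  u_2 = (3, -22/7, 18/7, 16/7)
  u_3 = (-286/215, -1131/430, -91/430, -351/215)

Orthogonality check:
  u_2 · u_1 = 0 (should be 0)
  u_3 · u_1 = 0 (should be 0)
  u_3 · u_2 = 0 (should be 0)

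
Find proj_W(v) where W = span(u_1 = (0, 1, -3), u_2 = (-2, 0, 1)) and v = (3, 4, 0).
proj_W(v) = (96/41, 2/41, -54/41)

Set up U = [u_1 | ... | u_2] ∈ R^(3×2). The projector onto W = col(U) is P = U (U^T U)^(-1) U^T.
Compute U^T U =
  [10, -3]
  [-3, 5],
and U^T v = (4, -6).
Solve U^T U · c = U^T v for the coefficients: c = (2/41, -48/41). The projection is proj_W(v) = U c.
Check: (v - proj_W(v)) · u_1 = 0  (should be 0).
Check: (v - proj_W(v)) · u_2 = 0  (should be 0).
Result: proj_W(v) = (96/41, 2/41, -54/41).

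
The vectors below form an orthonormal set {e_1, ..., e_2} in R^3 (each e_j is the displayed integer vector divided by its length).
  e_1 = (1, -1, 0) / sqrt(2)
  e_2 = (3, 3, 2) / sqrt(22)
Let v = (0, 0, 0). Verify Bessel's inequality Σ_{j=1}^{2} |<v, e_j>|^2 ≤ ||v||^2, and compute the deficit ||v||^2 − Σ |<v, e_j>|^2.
Σ |<v, e_j>|^2 = 0; ||v||^2 = 0; deficit = 0

Write each e_j = u_j / sqrt(<u_j, u_j>) where u_j is the displayed integer vector. Then <v, e_j> = <v, u_j> / sqrt(<u_j, u_j>), so |<v, e_j>|^2 = <v, u_j>^2 / <u_j, u_j>.
Coefficients: <v, e_1> = 0/sqrt(2), <v, e_2> = 0/sqrt(22).
Square and sum: Σ |<v, e_j>|^2 = 0.
Compute ||v||^2 = v·v = 0.
Deficit = 0 − 0 = 0 ≥ 0, confirming Bessel's inequality. (The deficit equals ||v − Σ <v,e_j> e_j||^2, the squared distance from v to span{e_j}.)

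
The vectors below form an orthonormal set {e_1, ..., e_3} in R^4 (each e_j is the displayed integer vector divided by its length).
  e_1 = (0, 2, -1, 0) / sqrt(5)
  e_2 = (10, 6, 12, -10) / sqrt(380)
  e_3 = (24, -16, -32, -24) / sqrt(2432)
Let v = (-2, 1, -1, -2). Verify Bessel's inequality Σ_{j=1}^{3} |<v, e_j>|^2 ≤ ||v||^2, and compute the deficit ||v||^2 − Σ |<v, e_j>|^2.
Σ |<v, e_j>|^2 = 2; ||v||^2 = 10; deficit = 8

Write each e_j = u_j / sqrt(<u_j, u_j>) where u_j is the displayed integer vector. Then <v, e_j> = <v, u_j> / sqrt(<u_j, u_j>), so |<v, e_j>|^2 = <v, u_j>^2 / <u_j, u_j>.
Coefficients: <v, e_1> = 3/sqrt(5), <v, e_2> = -6/sqrt(380), <v, e_3> = 16/sqrt(2432).
Square and sum: Σ |<v, e_j>|^2 = 2.
Compute ||v||^2 = v·v = 10.
Deficit = 10 − 2 = 8 ≥ 0, confirming Bessel's inequality. (The deficit equals ||v − Σ <v,e_j> e_j||^2, the squared distance from v to span{e_j}.)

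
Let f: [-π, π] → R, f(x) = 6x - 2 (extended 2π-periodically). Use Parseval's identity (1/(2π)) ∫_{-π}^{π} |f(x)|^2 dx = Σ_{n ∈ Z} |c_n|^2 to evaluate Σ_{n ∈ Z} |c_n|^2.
Σ |c_n|^2 = 12π^2 + 4

Expand and integrate term by term over [-π, π]:
  ∫ (6x)^2 dx = 36·(2π^3/3); ∫ 2·6·(-2)·x dx = 0 (odd integrand); ∫ (-2)^2 dx = 4·2π.
So (1/(2π)) ∫_{-π}^{π} (6x - 2)^2 dx = 36π^2/3 + 4 = 12π^2 + 4.
Parseval ⇒ Σ |c_n|^2 = 12π^2 + 4.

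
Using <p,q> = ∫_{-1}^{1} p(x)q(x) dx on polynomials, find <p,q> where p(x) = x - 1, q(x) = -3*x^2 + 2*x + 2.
<p,q> = -2/3

Expand the product: p(x)·q(x) = -3*x^3 + 5*x^2 - 2.
∫_{-1}^{1} of each monomial x^k gives [2/(k+1) if k even, 0 if k odd]. Integrating term-by-term (or equivalently evaluating the antiderivative F(x) = -3*x^4/4 + 5*x^3/3 - 2*x at the endpoints):
  F(1) − F(−1) = -13/12 − (-5/12) = -2/3.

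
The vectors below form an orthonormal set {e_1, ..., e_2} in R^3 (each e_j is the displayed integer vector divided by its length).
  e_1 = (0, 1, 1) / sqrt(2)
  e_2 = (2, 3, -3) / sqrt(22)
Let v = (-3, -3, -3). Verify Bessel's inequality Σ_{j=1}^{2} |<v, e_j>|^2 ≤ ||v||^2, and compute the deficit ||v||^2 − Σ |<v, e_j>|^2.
Σ |<v, e_j>|^2 = 216/11; ||v||^2 = 27; deficit = 81/11

Write each e_j = u_j / sqrt(<u_j, u_j>) where u_j is the displayed integer vector. Then <v, e_j> = <v, u_j> / sqrt(<u_j, u_j>), so |<v, e_j>|^2 = <v, u_j>^2 / <u_j, u_j>.
Coefficients: <v, e_1> = -6/sqrt(2), <v, e_2> = -6/sqrt(22).
Square and sum: Σ |<v, e_j>|^2 = 216/11.
Compute ||v||^2 = v·v = 27.
Deficit = 27 − 216/11 = 81/11 ≥ 0, confirming Bessel's inequality. (The deficit equals ||v − Σ <v,e_j> e_j||^2, the squared distance from v to span{e_j}.)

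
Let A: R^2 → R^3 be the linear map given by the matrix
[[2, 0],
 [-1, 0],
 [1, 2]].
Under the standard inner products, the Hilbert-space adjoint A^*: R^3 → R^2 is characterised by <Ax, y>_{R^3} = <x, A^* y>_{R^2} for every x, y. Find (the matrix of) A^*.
A^* = A^T =
[[2, -1, 1],
 [0, 0, 2]]

For real matrices with standard dot products, the defining identity <Ax, y> = <x, A^* y> gives (Ax)^T y = x^T (A^*) y, i.e. x^T A^T y = x^T (A^*) y. Since this holds for all x, y, we must have A^* = A^T. Therefore
A^* =
[[2, -1, 1],
 [0, 0, 2]].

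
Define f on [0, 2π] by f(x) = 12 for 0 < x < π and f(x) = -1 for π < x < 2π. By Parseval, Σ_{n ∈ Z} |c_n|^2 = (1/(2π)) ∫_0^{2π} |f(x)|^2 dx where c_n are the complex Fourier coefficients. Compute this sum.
Σ |c_n|^2 = 145/2

Parseval equates the L^2 energy of f (normalised by 1/(2π)) with the ℓ^2 sum of its Fourier coefficients: (1/(2π)) ∫_0^{2π} |f|^2 = Σ |c_n|^2.
Compute the left side: (1/(2π)) [∫_0^π 12^2 dx + ∫_π^{2π} (-1)^2 dx] = (1/(2π)) · (144π + 1π) = (144 + 1)/2 = 145/2.
So Σ_{n ∈ Z} |c_n|^2 = 145/2.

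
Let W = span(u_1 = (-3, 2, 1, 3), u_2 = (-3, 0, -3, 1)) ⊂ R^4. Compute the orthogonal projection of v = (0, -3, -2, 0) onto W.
proj_W(v) = (-3/89, -103/89, -209/89, -102/89)

Set up U = [u_1 | ... | u_2] ∈ R^(4×2). The projector onto W = col(U) is P = U (U^T U)^(-1) U^T.
Compute U^T U =
  [23, 9]
  [9, 19],
and U^T v = (-8, 6).
Solve U^T U · c = U^T v for the coefficients: c = (-103/178, 105/178). The projection is proj_W(v) = U c.
Check: (v - proj_W(v)) · u_1 = 0  (should be 0).
Check: (v - proj_W(v)) · u_2 = 0  (should be 0).
Result: proj_W(v) = (-3/89, -103/89, -209/89, -102/89).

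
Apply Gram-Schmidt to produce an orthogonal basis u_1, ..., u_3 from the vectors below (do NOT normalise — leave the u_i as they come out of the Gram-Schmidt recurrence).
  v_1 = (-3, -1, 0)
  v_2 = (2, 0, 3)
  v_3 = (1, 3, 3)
Orthogonal basis:
  u_1 = (-3, -1, 0)
  u_2 = (1/5, -3/5, 3)
  u_3 = (-45/47, 135/47, 30/47)

Apply the Gram-Schmidt recurrence
  u_1 = v_1
  u_i = v_i − Σ_{j<i} ((v_i · u_j) / (u_j · u_j)) · u_j.

Step by step this gives:
  u_1 = (-3, -1, 0)
  u_2 = (1/5, -3/5, 3)
  u_3 = (-45/47, 135/47, 30/47)

Orthogonality check:
  u_2 · u_1 = 0 (should be 0)
  u_3 · u_1 = 0 (should be 0)
  u_3 · u_2 = 0 (should be 0)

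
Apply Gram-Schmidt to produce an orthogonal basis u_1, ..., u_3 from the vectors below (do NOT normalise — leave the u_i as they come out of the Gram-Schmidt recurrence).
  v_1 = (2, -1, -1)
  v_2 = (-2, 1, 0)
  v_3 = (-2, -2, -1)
Orthogonal basis:
  u_1 = (2, -1, -1)
  u_2 = (-1/3, 1/6, -5/6)
  u_3 = (-6/5, -12/5, 0)

Apply the Gram-Schmidt recurrence
  u_1 = v_1
  u_i = v_i − Σ_{j<i} ((v_i · u_j) / (u_j · u_j)) · u_j.

Step by step this gives:
  u_1 = (2, -1, -1)
  u_2 = (-1/3, 1/6, -5/6)
  u_3 = (-6/5, -12/5, 0)

Orthogonality check:
  u_2 · u_1 = 0 (should be 0)
  u_3 · u_1 = 0 (should be 0)
  u_3 · u_2 = 0 (should be 0)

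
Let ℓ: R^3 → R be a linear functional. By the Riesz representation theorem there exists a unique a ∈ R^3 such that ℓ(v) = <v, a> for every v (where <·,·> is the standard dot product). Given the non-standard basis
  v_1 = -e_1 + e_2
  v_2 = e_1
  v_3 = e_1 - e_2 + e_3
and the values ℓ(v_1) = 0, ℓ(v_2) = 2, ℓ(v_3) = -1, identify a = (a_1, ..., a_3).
a = (2, 2, -1)

Write a = (a_1, ..., a_3) in the standard basis. For each basis vector v_i, ℓ(v_i) = <v_i, a> is a linear equation in the a_j's. Collect the n equations into a matrix system V a = ℓ, where row i of V is v_i (expressed in the standard basis). Since V is invertible (lower-triangular with 1s on the diagonal, up to permutation), solve by back-substitution:
  V =
[[-1, 1, 0],
 [1, 0, 0],
 [1, -1, 1]]
  V a = (0, 2, -1)
Solving gives a = (2, 2, -1).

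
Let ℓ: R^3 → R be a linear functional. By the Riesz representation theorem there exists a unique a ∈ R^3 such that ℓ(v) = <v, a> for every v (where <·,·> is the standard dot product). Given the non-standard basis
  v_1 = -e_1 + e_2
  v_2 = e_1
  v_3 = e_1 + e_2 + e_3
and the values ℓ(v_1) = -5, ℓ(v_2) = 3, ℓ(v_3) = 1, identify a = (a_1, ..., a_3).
a = (3, -2, 0)

Write a = (a_1, ..., a_3) in the standard basis. For each basis vector v_i, ℓ(v_i) = <v_i, a> is a linear equation in the a_j's. Collect the n equations into a matrix system V a = ℓ, where row i of V is v_i (expressed in the standard basis). Since V is invertible (lower-triangular with 1s on the diagonal, up to permutation), solve by back-substitution:
  V =
[[-1, 1, 0],
 [1, 0, 0],
 [1, 1, 1]]
  V a = (-5, 3, 1)
Solving gives a = (3, -2, 0).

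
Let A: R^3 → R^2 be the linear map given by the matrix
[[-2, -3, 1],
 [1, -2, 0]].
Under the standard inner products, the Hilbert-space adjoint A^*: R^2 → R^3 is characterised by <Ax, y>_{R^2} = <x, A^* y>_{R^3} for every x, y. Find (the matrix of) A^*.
A^* = A^T =
[[-2, 1],
 [-3, -2],
 [1, 0]]

For real matrices with standard dot products, the defining identity <Ax, y> = <x, A^* y> gives (Ax)^T y = x^T (A^*) y, i.e. x^T A^T y = x^T (A^*) y. Since this holds for all x, y, we must have A^* = A^T. Therefore
A^* =
[[-2, 1],
 [-3, -2],
 [1, 0]].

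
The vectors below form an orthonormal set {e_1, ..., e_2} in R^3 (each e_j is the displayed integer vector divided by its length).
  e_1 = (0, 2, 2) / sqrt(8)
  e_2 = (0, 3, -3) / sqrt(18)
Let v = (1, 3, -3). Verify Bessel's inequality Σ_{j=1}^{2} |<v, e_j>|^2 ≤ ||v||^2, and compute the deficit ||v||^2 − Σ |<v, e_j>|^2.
Σ |<v, e_j>|^2 = 18; ||v||^2 = 19; deficit = 1

Write each e_j = u_j / sqrt(<u_j, u_j>) where u_j is the displayed integer vector. Then <v, e_j> = <v, u_j> / sqrt(<u_j, u_j>), so |<v, e_j>|^2 = <v, u_j>^2 / <u_j, u_j>.
Coefficients: <v, e_1> = 0/sqrt(8), <v, e_2> = 18/sqrt(18).
Square and sum: Σ |<v, e_j>|^2 = 18.
Compute ||v||^2 = v·v = 19.
Deficit = 19 − 18 = 1 ≥ 0, confirming Bessel's inequality. (The deficit equals ||v − Σ <v,e_j> e_j||^2, the squared distance from v to span{e_j}.)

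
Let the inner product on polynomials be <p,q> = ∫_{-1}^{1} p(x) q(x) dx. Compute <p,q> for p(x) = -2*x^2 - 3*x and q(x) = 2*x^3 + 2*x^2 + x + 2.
<p,q> = -26/3

Expand the product: p(x)·q(x) = -4*x^5 - 10*x^4 - 8*x^3 - 7*x^2 - 6*x.
∫_{-1}^{1} of each monomial x^k gives [2/(k+1) if k even, 0 if k odd]. Integrating term-by-term (or equivalently evaluating the antiderivative F(x) = -2*x^6/3 - 2*x^5 - 2*x^4 - 7*x^3/3 - 3*x^2 at the endpoints):
  F(1) − F(−1) = -10 − (-4/3) = -26/3.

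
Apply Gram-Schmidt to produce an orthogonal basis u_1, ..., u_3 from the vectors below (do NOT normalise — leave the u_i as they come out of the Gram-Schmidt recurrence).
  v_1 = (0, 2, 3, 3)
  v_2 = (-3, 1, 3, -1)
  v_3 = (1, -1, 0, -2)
Orthogonal basis:
  u_1 = (0, 2, 3, 3)
  u_2 = (-3, 3/11, 21/11, -23/11)
  u_3 = (109/94, -27/94, 93/94, -75/94)

Apply the Gram-Schmidt recurrence
  u_1 = v_1
  u_i = v_i − Σ_{j<i} ((v_i · u_j) / (u_j · u_j)) · u_j.

Step by step this gives:
  u_1 = (0, 2, 3, 3)
  u_2 = (-3, 3/11, 21/11, -23/11)
  u_3 = (109/94, -27/94, 93/94, -75/94)

Orthogonality check:
  u_2 · u_1 = 0 (should be 0)
  u_3 · u_1 = 0 (should be 0)
  u_3 · u_2 = 0 (should be 0)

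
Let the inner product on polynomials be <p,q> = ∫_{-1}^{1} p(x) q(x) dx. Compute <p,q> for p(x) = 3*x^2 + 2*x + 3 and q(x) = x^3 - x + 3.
<p,q> = 352/15

Expand the product: p(x)·q(x) = 3*x^5 + 2*x^4 + 7*x^2 + 3*x + 9.
∫_{-1}^{1} of each monomial x^k gives [2/(k+1) if k even, 0 if k odd]. Integrating term-by-term (or equivalently evaluating the antiderivative F(x) = x^6/2 + 2*x^5/5 + 7*x^3/3 + 3*x^2/2 + 9*x at the endpoints):
  F(1) − F(−1) = 206/15 − (-146/15) = 352/15.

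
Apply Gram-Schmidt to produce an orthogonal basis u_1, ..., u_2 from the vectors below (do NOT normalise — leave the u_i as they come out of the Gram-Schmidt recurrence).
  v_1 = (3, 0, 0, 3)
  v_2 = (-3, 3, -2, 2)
Orthogonal basis:
  u_1 = (3, 0, 0, 3)
  u_2 = (-5/2, 3, -2, 5/2)

Apply the Gram-Schmidt recurrence
  u_1 = v_1
  u_i = v_i − Σ_{j<i} ((v_i · u_j) / (u_j · u_j)) · u_j.

Step by step this gives:
  u_1 = (3, 0, 0, 3)
  u_2 = (-5/2, 3, -2, 5/2)

Orthogonality check:
  u_2 · u_1 = 0 (should be 0)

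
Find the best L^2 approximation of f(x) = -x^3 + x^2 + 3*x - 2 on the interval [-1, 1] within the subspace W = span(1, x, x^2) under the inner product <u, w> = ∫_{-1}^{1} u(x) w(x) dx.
g(x) = x^2 + 12*x/5 - 2

The best approximation g ∈ W is the orthogonal projection of f onto W. Writing g = a_0 + a_1 x + a_2 x^2, the coefficients solve the normal equations G · a = b where
  G_{ij} = <φ_i, φ_j> and b_i = <f, φ_i>, with φ_0 = 1, φ_1 = x, φ_2 = x^2.
G =
  [2, 0, 2/3]
  [0, 2/3, 0]
  [2/3, 0, 2/5],
b = (-10/3, 8/5, -14/15).
Solving gives a_0 = -2, a_1 = 12/5, a_2 = 1, so
  g(x) = x^2 + 12*x/5 - 2.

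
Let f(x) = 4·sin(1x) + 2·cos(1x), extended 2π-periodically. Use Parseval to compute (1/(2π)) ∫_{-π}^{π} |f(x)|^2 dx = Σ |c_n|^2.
Σ |c_n|^2 = 10

Expand |f|^2 and use orthogonality of {sin(nx), cos(mx)} on [-π, π]:
  ∫_{-π}^{π} sin(nx)^2 dx = π, ∫ cos(mx)^2 dx = π, and cross terms integrate to 0.
So ∫_{-π}^{π} f(x)^2 dx = 4^2 · π + 2^2 · π = (16 + 4)π.
Divide by 2π: (16 + 4)/2 = 10.
By Parseval, this equals Σ |c_n|^2.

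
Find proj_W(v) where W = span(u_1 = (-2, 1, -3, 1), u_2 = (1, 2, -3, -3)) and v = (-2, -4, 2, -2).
proj_W(v) = (146/309, -328/309, 226/103, 182/309)

Set up U = [u_1 | ... | u_2] ∈ R^(4×2). The projector onto W = col(U) is P = U (U^T U)^(-1) U^T.
Compute U^T U =
  [15, 6]
  [6, 23],
and U^T v = (-8, -10).
Solve U^T U · c = U^T v for the coefficients: c = (-124/309, -34/103). The projection is proj_W(v) = U c.
Check: (v - proj_W(v)) · u_1 = 0  (should be 0).
Check: (v - proj_W(v)) · u_2 = 0  (should be 0).
Result: proj_W(v) = (146/309, -328/309, 226/103, 182/309).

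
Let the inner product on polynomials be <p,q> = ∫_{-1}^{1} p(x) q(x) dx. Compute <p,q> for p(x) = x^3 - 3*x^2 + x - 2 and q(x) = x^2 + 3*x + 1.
<p,q> = -16/3

Expand the product: p(x)·q(x) = x^5 - 7*x^3 - 2*x^2 - 5*x - 2.
∫_{-1}^{1} of each monomial x^k gives [2/(k+1) if k even, 0 if k odd]. Integrating term-by-term (or equivalently evaluating the antiderivative F(x) = x^6/6 - 7*x^4/4 - 2*x^3/3 - 5*x^2/2 - 2*x at the endpoints):
  F(1) − F(−1) = -27/4 − (-17/12) = -16/3.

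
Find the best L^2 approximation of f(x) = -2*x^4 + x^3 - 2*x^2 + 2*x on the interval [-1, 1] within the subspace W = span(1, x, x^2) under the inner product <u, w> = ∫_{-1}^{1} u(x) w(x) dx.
g(x) = -26*x^2/7 + 13*x/5 + 6/35

The best approximation g ∈ W is the orthogonal projection of f onto W. Writing g = a_0 + a_1 x + a_2 x^2, the coefficients solve the normal equations G · a = b where
  G_{ij} = <φ_i, φ_j> and b_i = <f, φ_i>, with φ_0 = 1, φ_1 = x, φ_2 = x^2.
G =
  [2, 0, 2/3]
  [0, 2/3, 0]
  [2/3, 0, 2/5],
b = (-32/15, 26/15, -48/35).
Solving gives a_0 = 6/35, a_1 = 13/5, a_2 = -26/7, so
  g(x) = -26*x^2/7 + 13*x/5 + 6/35.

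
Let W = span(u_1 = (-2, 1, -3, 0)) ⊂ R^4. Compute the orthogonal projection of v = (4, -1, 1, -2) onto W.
proj_W(v) = (12/7, -6/7, 18/7, 0)

Set up U = [u_1 | ... | u_1] ∈ R^(4×1). The projector onto W = col(U) is P = U (U^T U)^(-1) U^T.
Compute U^T U =
  [14],
and U^T v = (-12).
Solve U^T U · c = U^T v for the coefficients: c = (-6/7). The projection is proj_W(v) = U c.
Check: (v - proj_W(v)) · u_1 = 0  (should be 0).
Result: proj_W(v) = (12/7, -6/7, 18/7, 0).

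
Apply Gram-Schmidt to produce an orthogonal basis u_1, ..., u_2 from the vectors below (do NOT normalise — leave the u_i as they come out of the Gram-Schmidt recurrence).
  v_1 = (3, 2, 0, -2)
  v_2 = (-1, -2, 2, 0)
Orthogonal basis:
  u_1 = (3, 2, 0, -2)
  u_2 = (4/17, -20/17, 2, -14/17)

Apply the Gram-Schmidt recurrence
  u_1 = v_1
  u_i = v_i − Σ_{j<i} ((v_i · u_j) / (u_j · u_j)) · u_j.

Step by step this gives:
  u_1 = (3, 2, 0, -2)
  u_2 = (4/17, -20/17, 2, -14/17)

Orthogonality check:
  u_2 · u_1 = 0 (should be 0)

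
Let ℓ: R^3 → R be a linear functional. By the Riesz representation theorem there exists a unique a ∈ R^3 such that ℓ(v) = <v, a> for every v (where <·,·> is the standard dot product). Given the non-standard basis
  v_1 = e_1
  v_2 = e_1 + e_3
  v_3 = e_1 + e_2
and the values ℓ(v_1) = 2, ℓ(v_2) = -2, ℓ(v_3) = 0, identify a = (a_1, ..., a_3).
a = (2, -2, -4)

Write a = (a_1, ..., a_3) in the standard basis. For each basis vector v_i, ℓ(v_i) = <v_i, a> is a linear equation in the a_j's. Collect the n equations into a matrix system V a = ℓ, where row i of V is v_i (expressed in the standard basis). Since V is invertible (lower-triangular with 1s on the diagonal, up to permutation), solve by back-substitution:
  V =
[[1, 0, 0],
 [1, 0, 1],
 [1, 1, 0]]
  V a = (2, -2, 0)
Solving gives a = (2, -2, -4).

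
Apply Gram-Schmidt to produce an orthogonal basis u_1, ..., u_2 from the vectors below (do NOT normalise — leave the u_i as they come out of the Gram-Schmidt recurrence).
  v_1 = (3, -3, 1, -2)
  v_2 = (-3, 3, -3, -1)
Orthogonal basis:
  u_1 = (3, -3, 1, -2)
  u_2 = (-12/23, 12/23, -50/23, -61/23)

Apply the Gram-Schmidt recurrence
  u_1 = v_1
  u_i = v_i − Σ_{j<i} ((v_i · u_j) / (u_j · u_j)) · u_j.

Step by step this gives:
  u_1 = (3, -3, 1, -2)
  u_2 = (-12/23, 12/23, -50/23, -61/23)

Orthogonality check:
  u_2 · u_1 = 0 (should be 0)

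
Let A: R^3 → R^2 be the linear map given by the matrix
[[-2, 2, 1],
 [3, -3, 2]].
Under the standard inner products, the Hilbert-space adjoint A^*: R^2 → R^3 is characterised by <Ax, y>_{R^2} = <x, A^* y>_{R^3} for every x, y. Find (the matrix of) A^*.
A^* = A^T =
[[-2, 3],
 [2, -3],
 [1, 2]]

For real matrices with standard dot products, the defining identity <Ax, y> = <x, A^* y> gives (Ax)^T y = x^T (A^*) y, i.e. x^T A^T y = x^T (A^*) y. Since this holds for all x, y, we must have A^* = A^T. Therefore
A^* =
[[-2, 3],
 [2, -3],
 [1, 2]].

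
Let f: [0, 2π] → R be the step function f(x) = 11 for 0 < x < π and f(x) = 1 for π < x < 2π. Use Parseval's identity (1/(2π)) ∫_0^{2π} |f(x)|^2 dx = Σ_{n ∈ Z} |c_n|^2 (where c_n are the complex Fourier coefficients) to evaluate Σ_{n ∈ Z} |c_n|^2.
Σ |c_n|^2 = 61

Parseval equates the L^2 energy of f (normalised by 1/(2π)) with the ℓ^2 sum of its Fourier coefficients: (1/(2π)) ∫_0^{2π} |f|^2 = Σ |c_n|^2.
Compute the left side: (1/(2π)) [∫_0^π 11^2 dx + ∫_π^{2π} 1^2 dx] = (1/(2π)) · (121π + 1π) = (121 + 1)/2 = 61.
So Σ_{n ∈ Z} |c_n|^2 = 61.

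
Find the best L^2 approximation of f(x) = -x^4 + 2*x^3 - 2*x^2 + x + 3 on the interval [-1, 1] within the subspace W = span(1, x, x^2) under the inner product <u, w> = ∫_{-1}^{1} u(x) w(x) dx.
g(x) = -20*x^2/7 + 11*x/5 + 108/35

The best approximation g ∈ W is the orthogonal projection of f onto W. Writing g = a_0 + a_1 x + a_2 x^2, the coefficients solve the normal equations G · a = b where
  G_{ij} = <φ_i, φ_j> and b_i = <f, φ_i>, with φ_0 = 1, φ_1 = x, φ_2 = x^2.
G =
  [2, 0, 2/3]
  [0, 2/3, 0]
  [2/3, 0, 2/5],
b = (64/15, 22/15, 32/35).
Solving gives a_0 = 108/35, a_1 = 11/5, a_2 = -20/7, so
  g(x) = -20*x^2/7 + 11*x/5 + 108/35.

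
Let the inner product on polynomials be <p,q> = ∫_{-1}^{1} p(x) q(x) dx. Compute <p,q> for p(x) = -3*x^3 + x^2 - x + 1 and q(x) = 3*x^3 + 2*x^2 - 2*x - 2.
<p,q> = -68/21

Expand the product: p(x)·q(x) = -9*x^6 - 3*x^5 + 5*x^4 + 5*x^3 + 2*x^2 - 2.
∫_{-1}^{1} of each monomial x^k gives [2/(k+1) if k even, 0 if k odd]. Integrating term-by-term (or equivalently evaluating the antiderivative F(x) = -9*x^7/7 - x^6/2 + x^5 + 5*x^4/4 + 2*x^3/3 - 2*x at the endpoints):
  F(1) − F(−1) = -73/84 − (199/84) = -68/21.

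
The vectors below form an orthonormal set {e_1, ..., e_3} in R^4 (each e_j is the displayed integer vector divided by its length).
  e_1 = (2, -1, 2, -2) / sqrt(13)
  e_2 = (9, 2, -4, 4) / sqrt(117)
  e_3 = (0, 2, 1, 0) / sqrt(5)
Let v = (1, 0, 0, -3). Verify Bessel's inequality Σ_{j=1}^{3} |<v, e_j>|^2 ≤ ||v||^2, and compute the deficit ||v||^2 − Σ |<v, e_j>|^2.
Σ |<v, e_j>|^2 = 5; ||v||^2 = 10; deficit = 5

Write each e_j = u_j / sqrt(<u_j, u_j>) where u_j is the displayed integer vector. Then <v, e_j> = <v, u_j> / sqrt(<u_j, u_j>), so |<v, e_j>|^2 = <v, u_j>^2 / <u_j, u_j>.
Coefficients: <v, e_1> = 8/sqrt(13), <v, e_2> = -3/sqrt(117), <v, e_3> = 0/sqrt(5).
Square and sum: Σ |<v, e_j>|^2 = 5.
Compute ||v||^2 = v·v = 10.
Deficit = 10 − 5 = 5 ≥ 0, confirming Bessel's inequality. (The deficit equals ||v − Σ <v,e_j> e_j||^2, the squared distance from v to span{e_j}.)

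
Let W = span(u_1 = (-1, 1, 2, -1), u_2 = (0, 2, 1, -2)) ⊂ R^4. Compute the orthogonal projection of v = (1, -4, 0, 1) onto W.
proj_W(v) = (-2/9, -62/27, -22/27, 62/27)

Set up U = [u_1 | ... | u_2] ∈ R^(4×2). The projector onto W = col(U) is P = U (U^T U)^(-1) U^T.
Compute U^T U =
  [7, 6]
  [6, 9],
and U^T v = (-6, -10).
Solve U^T U · c = U^T v for the coefficients: c = (2/9, -34/27). The projection is proj_W(v) = U c.
Check: (v - proj_W(v)) · u_1 = 0  (should be 0).
Check: (v - proj_W(v)) · u_2 = 0  (should be 0).
Result: proj_W(v) = (-2/9, -62/27, -22/27, 62/27).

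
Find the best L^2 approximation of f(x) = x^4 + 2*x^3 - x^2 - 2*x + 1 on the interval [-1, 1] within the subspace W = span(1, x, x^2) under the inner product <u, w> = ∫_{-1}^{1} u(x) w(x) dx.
g(x) = -x^2/7 - 4*x/5 + 32/35

The best approximation g ∈ W is the orthogonal projection of f onto W. Writing g = a_0 + a_1 x + a_2 x^2, the coefficients solve the normal equations G · a = b where
  G_{ij} = <φ_i, φ_j> and b_i = <f, φ_i>, with φ_0 = 1, φ_1 = x, φ_2 = x^2.
G =
  [2, 0, 2/3]
  [0, 2/3, 0]
  [2/3, 0, 2/5],
b = (26/15, -8/15, 58/105).
Solving gives a_0 = 32/35, a_1 = -4/5, a_2 = -1/7, so
  g(x) = -x^2/7 - 4*x/5 + 32/35.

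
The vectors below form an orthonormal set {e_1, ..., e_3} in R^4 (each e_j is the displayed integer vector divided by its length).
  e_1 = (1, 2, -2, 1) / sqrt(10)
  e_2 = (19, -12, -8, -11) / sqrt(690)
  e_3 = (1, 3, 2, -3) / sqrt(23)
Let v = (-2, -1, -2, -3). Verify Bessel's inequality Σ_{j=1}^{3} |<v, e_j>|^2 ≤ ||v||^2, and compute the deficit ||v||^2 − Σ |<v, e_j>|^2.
Σ |<v, e_j>|^2 = 5/3; ||v||^2 = 18; deficit = 49/3

Write each e_j = u_j / sqrt(<u_j, u_j>) where u_j is the displayed integer vector. Then <v, e_j> = <v, u_j> / sqrt(<u_j, u_j>), so |<v, e_j>|^2 = <v, u_j>^2 / <u_j, u_j>.
Coefficients: <v, e_1> = -3/sqrt(10), <v, e_2> = 23/sqrt(690), <v, e_3> = 0/sqrt(23).
Square and sum: Σ |<v, e_j>|^2 = 5/3.
Compute ||v||^2 = v·v = 18.
Deficit = 18 − 5/3 = 49/3 ≥ 0, confirming Bessel's inequality. (The deficit equals ||v − Σ <v,e_j> e_j||^2, the squared distance from v to span{e_j}.)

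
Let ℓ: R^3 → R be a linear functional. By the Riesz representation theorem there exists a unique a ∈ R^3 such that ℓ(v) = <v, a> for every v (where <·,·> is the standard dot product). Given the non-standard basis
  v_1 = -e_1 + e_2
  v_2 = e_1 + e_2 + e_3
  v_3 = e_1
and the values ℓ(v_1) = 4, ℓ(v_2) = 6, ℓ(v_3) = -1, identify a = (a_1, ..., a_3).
a = (-1, 3, 4)

Write a = (a_1, ..., a_3) in the standard basis. For each basis vector v_i, ℓ(v_i) = <v_i, a> is a linear equation in the a_j's. Collect the n equations into a matrix system V a = ℓ, where row i of V is v_i (expressed in the standard basis). Since V is invertible (lower-triangular with 1s on the diagonal, up to permutation), solve by back-substitution:
  V =
[[-1, 1, 0],
 [1, 1, 1],
 [1, 0, 0]]
  V a = (4, 6, -1)
Solving gives a = (-1, 3, 4).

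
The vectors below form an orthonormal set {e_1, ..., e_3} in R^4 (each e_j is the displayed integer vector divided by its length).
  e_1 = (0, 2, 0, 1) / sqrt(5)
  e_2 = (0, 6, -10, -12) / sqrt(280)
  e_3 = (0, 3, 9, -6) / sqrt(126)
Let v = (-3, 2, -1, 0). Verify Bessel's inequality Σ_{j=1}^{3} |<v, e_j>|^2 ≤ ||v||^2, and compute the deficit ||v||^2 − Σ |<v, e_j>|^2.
Σ |<v, e_j>|^2 = 5; ||v||^2 = 14; deficit = 9

Write each e_j = u_j / sqrt(<u_j, u_j>) where u_j is the displayed integer vector. Then <v, e_j> = <v, u_j> / sqrt(<u_j, u_j>), so |<v, e_j>|^2 = <v, u_j>^2 / <u_j, u_j>.
Coefficients: <v, e_1> = 4/sqrt(5), <v, e_2> = 22/sqrt(280), <v, e_3> = -3/sqrt(126).
Square and sum: Σ |<v, e_j>|^2 = 5.
Compute ||v||^2 = v·v = 14.
Deficit = 14 − 5 = 9 ≥ 0, confirming Bessel's inequality. (The deficit equals ||v − Σ <v,e_j> e_j||^2, the squared distance from v to span{e_j}.)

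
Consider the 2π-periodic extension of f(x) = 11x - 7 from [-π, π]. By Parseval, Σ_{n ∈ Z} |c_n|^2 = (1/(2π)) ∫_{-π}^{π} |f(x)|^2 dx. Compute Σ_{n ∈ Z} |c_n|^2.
Σ |c_n|^2 = 121π^2/3 + 49

Expand and integrate term by term over [-π, π]:
  ∫ (11x)^2 dx = 121·(2π^3/3); ∫ 2·11·(-7)·x dx = 0 (odd integrand); ∫ (-7)^2 dx = 49·2π.
So (1/(2π)) ∫_{-π}^{π} (11x - 7)^2 dx = 121π^2/3 + 49 = 121π^2/3 + 49.
Parseval ⇒ Σ |c_n|^2 = 121π^2/3 + 49.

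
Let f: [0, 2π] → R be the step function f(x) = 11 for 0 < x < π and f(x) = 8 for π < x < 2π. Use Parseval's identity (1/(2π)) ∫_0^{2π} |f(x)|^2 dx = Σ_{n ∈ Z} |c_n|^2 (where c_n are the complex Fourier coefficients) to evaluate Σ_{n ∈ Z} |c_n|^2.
Σ |c_n|^2 = 185/2

Parseval equates the L^2 energy of f (normalised by 1/(2π)) with the ℓ^2 sum of its Fourier coefficients: (1/(2π)) ∫_0^{2π} |f|^2 = Σ |c_n|^2.
Compute the left side: (1/(2π)) [∫_0^π 11^2 dx + ∫_π^{2π} 8^2 dx] = (1/(2π)) · (121π + 64π) = (121 + 64)/2 = 185/2.
So Σ_{n ∈ Z} |c_n|^2 = 185/2.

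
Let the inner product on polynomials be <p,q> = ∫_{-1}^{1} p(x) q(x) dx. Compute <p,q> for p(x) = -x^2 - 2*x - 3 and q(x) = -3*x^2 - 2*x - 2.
<p,q> = 116/5

Expand the product: p(x)·q(x) = 3*x^4 + 8*x^3 + 15*x^2 + 10*x + 6.
∫_{-1}^{1} of each monomial x^k gives [2/(k+1) if k even, 0 if k odd]. Integrating term-by-term (or equivalently evaluating the antiderivative F(x) = 3*x^5/5 + 2*x^4 + 5*x^3 + 5*x^2 + 6*x at the endpoints):
  F(1) − F(−1) = 93/5 − (-23/5) = 116/5.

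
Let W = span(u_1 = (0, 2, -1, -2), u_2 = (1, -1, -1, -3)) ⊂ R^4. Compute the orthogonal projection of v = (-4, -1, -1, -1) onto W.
proj_W(v) = (4/83, 10/83, -11/83, -26/83)

Set up U = [u_1 | ... | u_2] ∈ R^(4×2). The projector onto W = col(U) is P = U (U^T U)^(-1) U^T.
Compute U^T U =
  [9, 5]
  [5, 12],
and U^T v = (1, 1).
Solve U^T U · c = U^T v for the coefficients: c = (7/83, 4/83). The projection is proj_W(v) = U c.
Check: (v - proj_W(v)) · u_1 = 0  (should be 0).
Check: (v - proj_W(v)) · u_2 = 0  (should be 0).
Result: proj_W(v) = (4/83, 10/83, -11/83, -26/83).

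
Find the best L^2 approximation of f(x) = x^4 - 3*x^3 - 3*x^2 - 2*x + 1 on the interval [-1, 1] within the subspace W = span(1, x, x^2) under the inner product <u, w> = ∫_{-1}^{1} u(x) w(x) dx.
g(x) = -15*x^2/7 - 19*x/5 + 32/35

The best approximation g ∈ W is the orthogonal projection of f onto W. Writing g = a_0 + a_1 x + a_2 x^2, the coefficients solve the normal equations G · a = b where
  G_{ij} = <φ_i, φ_j> and b_i = <f, φ_i>, with φ_0 = 1, φ_1 = x, φ_2 = x^2.
G =
  [2, 0, 2/3]
  [0, 2/3, 0]
  [2/3, 0, 2/5],
b = (2/5, -38/15, -26/105).
Solving gives a_0 = 32/35, a_1 = -19/5, a_2 = -15/7, so
  g(x) = -15*x^2/7 - 19*x/5 + 32/35.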